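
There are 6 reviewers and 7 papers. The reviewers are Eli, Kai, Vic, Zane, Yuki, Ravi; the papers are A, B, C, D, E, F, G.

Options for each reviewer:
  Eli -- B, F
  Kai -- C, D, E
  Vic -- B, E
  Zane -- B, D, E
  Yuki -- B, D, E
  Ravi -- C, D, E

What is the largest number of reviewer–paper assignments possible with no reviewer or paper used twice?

One maximum matching: Eli–F, Kai–C, Vic–E, Zane–D, Yuki–B.
The set {Kai, Vic, Zane, Yuki, Ravi} has only 4 neighbours ({B, C, D, E}), so by Hall's theorem at most 5 of the 6 reviewers can be matched.

5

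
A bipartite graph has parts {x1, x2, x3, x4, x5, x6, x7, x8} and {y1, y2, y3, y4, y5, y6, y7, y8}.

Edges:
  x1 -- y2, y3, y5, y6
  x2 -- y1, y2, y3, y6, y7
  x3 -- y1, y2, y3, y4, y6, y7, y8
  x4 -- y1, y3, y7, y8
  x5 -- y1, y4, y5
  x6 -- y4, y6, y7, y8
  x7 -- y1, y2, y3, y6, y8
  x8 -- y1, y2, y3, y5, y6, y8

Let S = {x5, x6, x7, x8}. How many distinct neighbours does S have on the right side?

8

The union of neighbours of {x5, x6, x7, x8} is {y1, y2, y3, y4, y5, y6, y7, y8}, which has 8 elements.
Since |N(S)| = 8 ≥ |S| = 4, Hall's condition holds for this subset.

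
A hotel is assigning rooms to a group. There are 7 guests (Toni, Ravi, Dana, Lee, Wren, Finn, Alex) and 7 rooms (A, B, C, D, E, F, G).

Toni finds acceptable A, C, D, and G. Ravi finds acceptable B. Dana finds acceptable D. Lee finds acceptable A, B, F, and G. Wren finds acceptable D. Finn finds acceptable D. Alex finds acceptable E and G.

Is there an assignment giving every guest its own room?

No

The set {Dana, Wren, Finn} has only 1 neighbour ({D}), so by Hall's theorem at most 5 of the 7 guests can be matched.
Hence no matching covers every guest.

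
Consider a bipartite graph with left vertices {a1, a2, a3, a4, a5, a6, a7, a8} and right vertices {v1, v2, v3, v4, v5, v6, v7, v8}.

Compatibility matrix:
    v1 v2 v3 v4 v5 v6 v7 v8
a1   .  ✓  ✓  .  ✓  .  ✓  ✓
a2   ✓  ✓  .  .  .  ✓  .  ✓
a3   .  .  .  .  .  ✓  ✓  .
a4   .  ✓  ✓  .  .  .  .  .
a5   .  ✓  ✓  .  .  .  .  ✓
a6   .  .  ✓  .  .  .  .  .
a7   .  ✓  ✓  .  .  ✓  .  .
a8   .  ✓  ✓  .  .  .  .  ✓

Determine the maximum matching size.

One maximum matching: a1→v5, a2→v1, a3→v7, a4→v2, a5→v8, a6→v3, a7→v6.
The set {a4, a5, a6, a8} has only 3 neighbours ({v2, v3, v8}), so by Hall's theorem at most 7 of the 8 left vertices can be matched.

7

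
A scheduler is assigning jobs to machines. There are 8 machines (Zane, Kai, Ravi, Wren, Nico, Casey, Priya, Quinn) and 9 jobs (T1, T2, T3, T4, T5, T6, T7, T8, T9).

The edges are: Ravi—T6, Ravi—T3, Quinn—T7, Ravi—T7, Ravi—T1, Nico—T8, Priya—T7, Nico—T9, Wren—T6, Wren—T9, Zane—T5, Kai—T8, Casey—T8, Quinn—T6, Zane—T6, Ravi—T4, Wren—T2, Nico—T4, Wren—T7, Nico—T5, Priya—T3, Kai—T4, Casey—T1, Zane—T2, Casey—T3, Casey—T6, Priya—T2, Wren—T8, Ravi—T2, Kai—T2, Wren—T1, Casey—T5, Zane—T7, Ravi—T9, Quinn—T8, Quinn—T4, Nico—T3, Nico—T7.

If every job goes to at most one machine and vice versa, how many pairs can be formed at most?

For example, pair Zane-T6, Kai-T8, Ravi-T3, Wren-T1, Nico-T4, Casey-T5, Priya-T2, Quinn-T7.
All 8 machines are matched, so no larger matching exists.

8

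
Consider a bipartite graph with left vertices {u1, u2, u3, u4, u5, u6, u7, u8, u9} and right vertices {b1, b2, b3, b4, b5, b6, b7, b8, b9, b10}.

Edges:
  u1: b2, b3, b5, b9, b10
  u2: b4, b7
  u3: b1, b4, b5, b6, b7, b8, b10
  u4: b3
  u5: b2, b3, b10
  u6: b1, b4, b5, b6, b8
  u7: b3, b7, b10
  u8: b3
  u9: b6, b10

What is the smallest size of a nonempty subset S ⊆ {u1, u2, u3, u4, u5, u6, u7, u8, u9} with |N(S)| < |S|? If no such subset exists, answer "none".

Take S = {u4, u8}. Its neighbourhood is {b3}, so |N(S)| = 1 < |S| = 2.
No single vertex violates Hall's condition since each has at least one neighbour, so 2 is the minimum.

2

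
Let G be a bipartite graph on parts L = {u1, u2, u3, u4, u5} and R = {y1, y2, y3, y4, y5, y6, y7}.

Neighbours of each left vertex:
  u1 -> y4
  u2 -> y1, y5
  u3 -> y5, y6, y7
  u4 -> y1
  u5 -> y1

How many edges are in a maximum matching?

One maximum matching: u1-y4, u2-y5, u3-y7, u4-y1.
The set {u4, u5} has only 1 neighbour ({y1}), so by Hall's theorem at most 4 of the 5 left vertices can be matched.

4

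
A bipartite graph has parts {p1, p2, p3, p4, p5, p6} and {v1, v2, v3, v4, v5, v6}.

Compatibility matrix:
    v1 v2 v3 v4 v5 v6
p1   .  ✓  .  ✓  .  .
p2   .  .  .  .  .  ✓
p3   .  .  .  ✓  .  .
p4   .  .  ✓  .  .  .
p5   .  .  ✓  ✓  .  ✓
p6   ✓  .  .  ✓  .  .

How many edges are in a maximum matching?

For example, pair p1–v2, p2–v6, p3–v4, p4–v3, p6–v1.
The set {p2, p3, p4, p5} has only 3 neighbours ({v3, v4, v6}), so by Hall's theorem at most 5 of the 6 left vertices can be matched.

5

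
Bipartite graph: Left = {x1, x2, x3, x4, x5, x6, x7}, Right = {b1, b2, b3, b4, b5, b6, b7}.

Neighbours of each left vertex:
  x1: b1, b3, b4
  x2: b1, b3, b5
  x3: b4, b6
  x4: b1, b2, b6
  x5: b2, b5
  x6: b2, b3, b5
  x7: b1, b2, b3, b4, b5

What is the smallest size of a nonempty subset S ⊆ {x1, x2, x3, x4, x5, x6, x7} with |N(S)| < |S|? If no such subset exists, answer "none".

Take S = {x1, x2, x3, x4, x5, x6, x7}. Its neighbourhood is {b1, b2, b3, b4, b5, b6}, so |N(S)| = 6 < |S| = 7.
Every subset of size less than 7 has at least as many neighbours as members, so 7 is the minimum.

7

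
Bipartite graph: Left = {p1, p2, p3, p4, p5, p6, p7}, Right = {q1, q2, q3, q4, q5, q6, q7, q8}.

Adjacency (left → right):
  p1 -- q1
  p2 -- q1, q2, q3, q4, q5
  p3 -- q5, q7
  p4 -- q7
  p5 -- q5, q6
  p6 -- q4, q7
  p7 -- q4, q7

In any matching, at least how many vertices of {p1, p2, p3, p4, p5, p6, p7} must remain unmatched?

1

A valid assignment of size 6: p1→q1, p2→q3, p3→q5, p4→q7, p5→q6, p6→q4.
The set {p4, p6, p7} has only 2 neighbours ({q4, q7}), so by Hall's theorem at most 6 of the 7 left vertices can be matched.
That matches 6 of the 7, leaving 1 unmatched; no matching can do better.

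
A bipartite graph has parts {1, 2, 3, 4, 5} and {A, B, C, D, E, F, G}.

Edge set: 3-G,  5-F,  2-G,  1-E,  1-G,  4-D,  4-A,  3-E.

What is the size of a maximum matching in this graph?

4

One maximum matching: 1-E, 2-G, 4-D, 5-F.
The set {1, 2, 3} has only 2 neighbours ({E, G}), so by Hall's theorem at most 4 of the 5 left vertices can be matched.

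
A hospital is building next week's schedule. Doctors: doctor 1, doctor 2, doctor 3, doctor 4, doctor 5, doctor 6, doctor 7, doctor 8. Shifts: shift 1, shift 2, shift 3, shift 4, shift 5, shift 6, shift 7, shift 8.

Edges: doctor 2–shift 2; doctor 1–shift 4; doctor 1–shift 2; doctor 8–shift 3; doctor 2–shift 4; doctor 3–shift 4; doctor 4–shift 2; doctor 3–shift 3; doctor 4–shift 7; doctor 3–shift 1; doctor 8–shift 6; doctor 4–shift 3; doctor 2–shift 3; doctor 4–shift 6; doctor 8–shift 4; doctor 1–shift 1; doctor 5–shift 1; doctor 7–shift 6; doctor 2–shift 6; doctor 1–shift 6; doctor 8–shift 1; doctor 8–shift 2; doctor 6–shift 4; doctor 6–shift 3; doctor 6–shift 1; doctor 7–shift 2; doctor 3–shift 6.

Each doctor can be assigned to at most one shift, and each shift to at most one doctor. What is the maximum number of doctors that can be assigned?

For example, pair doctor 1-shift 2, doctor 2-shift 4, doctor 3-shift 6, doctor 4-shift 7, doctor 5-shift 1, doctor 6-shift 3.
The set {doctor 1, doctor 2, doctor 3, doctor 5, doctor 6, doctor 7, doctor 8} has only 5 neighbours ({shift 1, shift 2, shift 3, shift 4, shift 6}), so by Hall's theorem at most 6 of the 8 doctors can be matched.

6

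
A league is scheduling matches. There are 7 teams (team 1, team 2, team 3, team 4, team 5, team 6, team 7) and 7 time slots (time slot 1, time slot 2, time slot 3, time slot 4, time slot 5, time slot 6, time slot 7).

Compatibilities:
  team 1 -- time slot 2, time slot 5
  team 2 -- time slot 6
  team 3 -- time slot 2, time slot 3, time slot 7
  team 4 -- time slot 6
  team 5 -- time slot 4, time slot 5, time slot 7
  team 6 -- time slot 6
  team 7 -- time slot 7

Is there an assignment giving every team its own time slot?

The set {team 2, team 4, team 6} has only 1 neighbour ({time slot 6}), so by Hall's theorem at most 5 of the 7 teams can be matched.
Hence no matching covers every team.

No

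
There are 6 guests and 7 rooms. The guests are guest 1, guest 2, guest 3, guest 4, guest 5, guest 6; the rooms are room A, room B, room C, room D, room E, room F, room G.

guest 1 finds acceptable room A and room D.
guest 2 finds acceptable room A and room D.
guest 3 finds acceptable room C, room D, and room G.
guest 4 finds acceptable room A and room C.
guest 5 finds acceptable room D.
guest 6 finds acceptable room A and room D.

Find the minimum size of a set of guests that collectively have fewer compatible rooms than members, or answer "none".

3

Take S = {guest 1, guest 2, guest 5}. Its neighbourhood is {room A, room D}, so |N(S)| = 2 < |S| = 3.
Every subset of size less than 3 has at least as many neighbours as members, so 3 is the minimum.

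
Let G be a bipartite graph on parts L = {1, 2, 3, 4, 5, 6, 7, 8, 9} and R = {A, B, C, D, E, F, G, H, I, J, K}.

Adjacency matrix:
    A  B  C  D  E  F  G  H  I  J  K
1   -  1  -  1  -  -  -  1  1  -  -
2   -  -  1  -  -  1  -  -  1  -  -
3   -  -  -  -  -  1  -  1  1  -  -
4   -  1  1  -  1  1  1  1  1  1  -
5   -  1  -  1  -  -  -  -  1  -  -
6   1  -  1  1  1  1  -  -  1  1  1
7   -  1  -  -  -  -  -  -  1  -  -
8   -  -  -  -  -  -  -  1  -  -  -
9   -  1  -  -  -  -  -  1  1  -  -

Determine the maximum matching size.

8

A valid assignment of size 8: 1–B, 2–C, 3–F, 4–G, 5–D, 6–J, 7–I, 8–H.
The set {1, 5, 7, 8, 9} has only 4 neighbours ({B, D, H, I}), so by Hall's theorem at most 8 of the 9 left vertices can be matched.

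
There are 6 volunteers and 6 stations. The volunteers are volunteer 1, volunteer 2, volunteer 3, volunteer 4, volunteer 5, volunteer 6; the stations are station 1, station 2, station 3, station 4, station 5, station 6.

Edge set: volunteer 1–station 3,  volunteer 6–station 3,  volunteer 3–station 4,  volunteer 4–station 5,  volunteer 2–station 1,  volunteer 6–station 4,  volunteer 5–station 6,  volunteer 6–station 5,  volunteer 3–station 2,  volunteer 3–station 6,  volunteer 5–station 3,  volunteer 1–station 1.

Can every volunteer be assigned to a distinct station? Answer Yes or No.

Yes

A valid assignment of size 6: volunteer 1–station 3, volunteer 2–station 1, volunteer 3–station 2, volunteer 4–station 5, volunteer 5–station 6, volunteer 6–station 4.
All 6 volunteers are covered.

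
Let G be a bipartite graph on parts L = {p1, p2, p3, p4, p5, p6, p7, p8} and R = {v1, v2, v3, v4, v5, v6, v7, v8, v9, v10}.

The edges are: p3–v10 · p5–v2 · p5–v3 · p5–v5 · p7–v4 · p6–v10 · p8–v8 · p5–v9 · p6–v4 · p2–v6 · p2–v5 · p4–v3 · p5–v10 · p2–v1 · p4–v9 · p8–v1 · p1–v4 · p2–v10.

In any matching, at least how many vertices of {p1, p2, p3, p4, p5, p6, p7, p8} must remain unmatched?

2

One maximum matching: p1–v4, p2–v6, p3–v10, p4–v9, p5–v3, p8–v1.
The set {p1, p3, p6, p7} has only 2 neighbours ({v10, v4}), so by Hall's theorem at most 6 of the 8 left vertices can be matched.
That matches 6 of the 8, leaving 2 unmatched; no matching can do better.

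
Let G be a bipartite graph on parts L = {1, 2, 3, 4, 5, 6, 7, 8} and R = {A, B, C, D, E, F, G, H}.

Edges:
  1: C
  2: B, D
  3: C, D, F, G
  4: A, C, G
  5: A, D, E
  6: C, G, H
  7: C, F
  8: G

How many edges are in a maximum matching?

A valid assignment of size 8: 1-C, 2-B, 3-D, 4-A, 5-E, 6-H, 7-F, 8-G.
This saturates every left vertex, so 8 is the maximum.

8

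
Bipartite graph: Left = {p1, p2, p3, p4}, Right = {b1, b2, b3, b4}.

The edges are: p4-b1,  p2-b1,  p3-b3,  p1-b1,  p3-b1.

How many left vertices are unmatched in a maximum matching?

One maximum matching: p1→b1, p3→b3.
The set {p1, p2, p4} has only 1 neighbour ({b1}), so by Hall's theorem at most 2 of the 4 left vertices can be matched.
That matches 2 of the 4, leaving 2 unmatched; no matching can do better.

2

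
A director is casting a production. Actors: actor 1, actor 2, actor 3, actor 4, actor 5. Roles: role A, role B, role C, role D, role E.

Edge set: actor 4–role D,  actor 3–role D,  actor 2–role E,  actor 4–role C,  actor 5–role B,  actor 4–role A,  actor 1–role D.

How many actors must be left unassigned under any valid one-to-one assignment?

1

For example, pair actor 1→role D, actor 2→role E, actor 4→role A, actor 5→role B.
The set {actor 1, actor 3} has only 1 neighbour ({role D}), so by Hall's theorem at most 4 of the 5 actors can be matched.
That matches 4 of the 5, leaving 1 unmatched; no matching can do better.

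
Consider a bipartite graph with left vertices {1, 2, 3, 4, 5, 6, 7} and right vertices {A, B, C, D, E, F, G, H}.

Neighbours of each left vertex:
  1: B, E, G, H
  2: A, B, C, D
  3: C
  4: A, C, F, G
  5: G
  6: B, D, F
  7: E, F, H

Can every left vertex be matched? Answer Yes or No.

A valid assignment of size 7: 1-E, 2-D, 3-C, 4-F, 5-G, 6-B, 7-H.
All 7 left vertices are covered.

Yes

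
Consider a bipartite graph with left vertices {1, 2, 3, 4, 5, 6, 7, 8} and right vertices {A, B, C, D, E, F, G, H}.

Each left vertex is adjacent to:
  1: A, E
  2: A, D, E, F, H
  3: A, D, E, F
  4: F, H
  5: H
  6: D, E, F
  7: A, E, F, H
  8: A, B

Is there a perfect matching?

The set {1, 2, 3, 4, 5, 6, 7} has only 5 neighbours ({A, D, E, F, H}), so by Hall's theorem at most 6 of the 8 left vertices can be matched.
Hence no matching covers every left vertex.

No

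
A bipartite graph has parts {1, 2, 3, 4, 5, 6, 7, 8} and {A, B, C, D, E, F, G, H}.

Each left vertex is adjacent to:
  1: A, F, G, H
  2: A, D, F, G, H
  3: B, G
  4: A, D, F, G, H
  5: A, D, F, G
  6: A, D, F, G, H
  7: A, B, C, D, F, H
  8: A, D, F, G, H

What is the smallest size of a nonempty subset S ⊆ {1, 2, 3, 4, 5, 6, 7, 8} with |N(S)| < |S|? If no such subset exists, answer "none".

6

Take S = {1, 2, 4, 5, 6, 8}. Its neighbourhood is {A, D, F, G, H}, so |N(S)| = 5 < |S| = 6.
Every subset of size less than 6 has at least as many neighbours as members, so 6 is the minimum.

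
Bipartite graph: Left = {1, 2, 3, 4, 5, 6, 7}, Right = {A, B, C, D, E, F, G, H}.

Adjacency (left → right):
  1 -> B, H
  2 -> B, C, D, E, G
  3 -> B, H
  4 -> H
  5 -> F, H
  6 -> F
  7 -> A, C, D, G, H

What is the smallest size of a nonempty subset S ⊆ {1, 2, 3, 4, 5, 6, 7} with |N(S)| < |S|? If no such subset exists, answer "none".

Take S = {1, 3, 4}. Its neighbourhood is {B, H}, so |N(S)| = 2 < |S| = 3.
Every subset of size less than 3 has at least as many neighbours as members, so 3 is the minimum.

3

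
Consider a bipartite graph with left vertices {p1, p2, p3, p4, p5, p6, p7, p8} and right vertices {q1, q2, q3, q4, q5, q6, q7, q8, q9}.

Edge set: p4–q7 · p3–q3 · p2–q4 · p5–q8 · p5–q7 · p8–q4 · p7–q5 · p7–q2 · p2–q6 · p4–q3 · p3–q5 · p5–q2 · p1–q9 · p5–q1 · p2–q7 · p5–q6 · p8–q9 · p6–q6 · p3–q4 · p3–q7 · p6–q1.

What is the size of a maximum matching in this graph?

For example, pair p1→q9, p2→q6, p3→q5, p4→q3, p5→q7, p6→q1, p7→q2, p8→q4.
All 8 left vertices are matched, so no larger matching exists.

8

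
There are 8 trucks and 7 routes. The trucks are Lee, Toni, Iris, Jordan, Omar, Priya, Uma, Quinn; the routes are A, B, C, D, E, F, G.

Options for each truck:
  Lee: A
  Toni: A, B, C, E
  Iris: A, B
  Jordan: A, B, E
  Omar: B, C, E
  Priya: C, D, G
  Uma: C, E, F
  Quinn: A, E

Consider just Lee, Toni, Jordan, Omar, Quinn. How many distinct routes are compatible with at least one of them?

The union of neighbours of {Lee, Toni, Jordan, Omar, Quinn} is {A, B, C, E}, which has 4 elements.
Since |N(S)| = 4 < |S| = 5, Hall's condition fails for this subset.

4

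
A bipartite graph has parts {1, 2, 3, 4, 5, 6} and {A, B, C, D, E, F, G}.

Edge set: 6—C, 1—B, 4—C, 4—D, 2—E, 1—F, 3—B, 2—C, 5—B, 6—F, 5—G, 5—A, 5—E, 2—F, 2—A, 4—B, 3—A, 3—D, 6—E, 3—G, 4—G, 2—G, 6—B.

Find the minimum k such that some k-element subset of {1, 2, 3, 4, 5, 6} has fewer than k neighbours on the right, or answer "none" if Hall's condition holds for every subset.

none

A matching saturating every left vertex exists, for instance 1→F, 2→A, 3→D, 4→G, 5→E, 6→B.
By Hall's marriage theorem, this means |N(S)| ≥ |S| for every subset S, so no violating subset exists.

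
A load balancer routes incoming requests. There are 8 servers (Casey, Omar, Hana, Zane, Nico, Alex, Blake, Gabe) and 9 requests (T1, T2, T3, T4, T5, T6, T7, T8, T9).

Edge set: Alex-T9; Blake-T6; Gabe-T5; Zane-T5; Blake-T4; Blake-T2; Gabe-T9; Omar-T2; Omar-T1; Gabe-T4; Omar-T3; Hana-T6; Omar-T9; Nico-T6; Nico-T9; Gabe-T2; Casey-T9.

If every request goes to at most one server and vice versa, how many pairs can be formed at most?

6

A valid assignment of size 6: Casey–T9, Omar–T1, Hana–T6, Zane–T5, Blake–T4, Gabe–T2.
The set {Casey, Hana, Nico, Alex} has only 2 neighbours ({T6, T9}), so by Hall's theorem at most 6 of the 8 servers can be matched.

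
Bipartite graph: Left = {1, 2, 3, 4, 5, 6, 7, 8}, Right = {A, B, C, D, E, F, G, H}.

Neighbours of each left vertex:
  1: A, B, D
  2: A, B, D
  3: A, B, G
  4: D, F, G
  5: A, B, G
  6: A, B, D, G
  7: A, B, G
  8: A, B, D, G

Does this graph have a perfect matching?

No

The set {1, 2, 3, 5, 6, 7, 8} has only 4 neighbours ({A, B, D, G}), so by Hall's theorem at most 5 of the 8 left vertices can be matched.
Hence no matching covers every left vertex.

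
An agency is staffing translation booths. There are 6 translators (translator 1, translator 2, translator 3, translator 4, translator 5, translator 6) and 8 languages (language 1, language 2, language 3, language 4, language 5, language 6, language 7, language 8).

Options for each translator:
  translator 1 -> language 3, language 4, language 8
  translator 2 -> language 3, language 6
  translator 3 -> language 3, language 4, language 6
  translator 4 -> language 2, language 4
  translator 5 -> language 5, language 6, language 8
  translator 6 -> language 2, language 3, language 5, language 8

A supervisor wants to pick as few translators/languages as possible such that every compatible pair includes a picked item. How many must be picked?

6

A maximum matching has 6 edges (e.g. translator 1–language 4, translator 2–language 3, translator 3–language 6, translator 4–language 2, translator 5–language 5, translator 6–language 8).
By König's theorem the minimum vertex cover has the same size. One such cover is {translator 1, translator 2, translator 3, translator 4, translator 5, translator 6}.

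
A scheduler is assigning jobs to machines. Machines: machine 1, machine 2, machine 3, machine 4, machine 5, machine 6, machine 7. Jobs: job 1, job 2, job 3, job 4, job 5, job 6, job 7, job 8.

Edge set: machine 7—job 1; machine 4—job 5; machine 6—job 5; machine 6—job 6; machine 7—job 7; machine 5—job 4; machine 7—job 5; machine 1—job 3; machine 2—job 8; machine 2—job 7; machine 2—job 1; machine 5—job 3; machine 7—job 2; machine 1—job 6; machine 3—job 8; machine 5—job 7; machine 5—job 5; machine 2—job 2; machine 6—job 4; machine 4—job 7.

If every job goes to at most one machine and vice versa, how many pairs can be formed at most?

7

A valid assignment of size 7: machine 1-job 3, machine 2-job 1, machine 3-job 8, machine 4-job 5, machine 5-job 4, machine 6-job 6, machine 7-job 2.
All 7 machines are matched, so no larger matching exists.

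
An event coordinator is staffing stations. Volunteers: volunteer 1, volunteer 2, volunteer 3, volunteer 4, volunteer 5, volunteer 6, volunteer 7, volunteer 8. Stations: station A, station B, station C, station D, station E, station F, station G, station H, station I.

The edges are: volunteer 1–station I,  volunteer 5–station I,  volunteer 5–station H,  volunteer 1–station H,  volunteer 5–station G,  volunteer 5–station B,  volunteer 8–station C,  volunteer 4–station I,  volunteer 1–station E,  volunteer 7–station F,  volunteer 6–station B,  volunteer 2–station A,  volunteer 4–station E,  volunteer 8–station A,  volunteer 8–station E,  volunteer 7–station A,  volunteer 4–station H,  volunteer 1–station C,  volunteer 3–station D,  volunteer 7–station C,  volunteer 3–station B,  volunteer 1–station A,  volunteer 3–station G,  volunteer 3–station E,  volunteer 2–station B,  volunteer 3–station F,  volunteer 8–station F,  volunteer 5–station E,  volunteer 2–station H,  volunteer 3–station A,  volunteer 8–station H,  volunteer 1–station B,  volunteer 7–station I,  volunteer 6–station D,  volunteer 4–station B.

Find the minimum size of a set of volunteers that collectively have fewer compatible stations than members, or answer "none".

none

A matching saturating every volunteer exists, for instance volunteer 1→station I, volunteer 2→station A, volunteer 3→station B, volunteer 4→station H, volunteer 5→station G, volunteer 6→station D, volunteer 7→station C, volunteer 8→station F.
By Hall's marriage theorem, this means |N(S)| ≥ |S| for every subset S, so no violating subset exists.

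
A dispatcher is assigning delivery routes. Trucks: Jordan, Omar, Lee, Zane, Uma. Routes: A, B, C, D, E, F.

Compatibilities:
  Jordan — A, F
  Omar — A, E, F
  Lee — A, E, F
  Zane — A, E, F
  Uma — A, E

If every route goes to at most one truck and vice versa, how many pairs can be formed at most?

3

One maximum matching: Jordan-A, Omar-F, Lee-E.
The set {Jordan, Omar, Lee, Zane, Uma} has only 3 neighbours ({A, E, F}), so by Hall's theorem at most 3 of the 5 trucks can be matched.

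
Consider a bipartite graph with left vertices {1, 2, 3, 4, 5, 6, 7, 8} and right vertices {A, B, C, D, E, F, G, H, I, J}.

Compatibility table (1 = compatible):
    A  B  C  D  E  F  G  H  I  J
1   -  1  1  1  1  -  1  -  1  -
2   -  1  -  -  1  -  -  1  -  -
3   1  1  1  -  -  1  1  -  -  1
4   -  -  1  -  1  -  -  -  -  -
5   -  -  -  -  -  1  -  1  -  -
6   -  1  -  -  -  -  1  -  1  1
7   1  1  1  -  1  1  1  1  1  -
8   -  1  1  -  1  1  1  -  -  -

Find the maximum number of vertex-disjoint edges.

8

A valid assignment of size 8: 1→D, 2→E, 3→J, 4→C, 5→F, 6→B, 7→A, 8→G.
All 8 left vertices are matched, so no larger matching exists.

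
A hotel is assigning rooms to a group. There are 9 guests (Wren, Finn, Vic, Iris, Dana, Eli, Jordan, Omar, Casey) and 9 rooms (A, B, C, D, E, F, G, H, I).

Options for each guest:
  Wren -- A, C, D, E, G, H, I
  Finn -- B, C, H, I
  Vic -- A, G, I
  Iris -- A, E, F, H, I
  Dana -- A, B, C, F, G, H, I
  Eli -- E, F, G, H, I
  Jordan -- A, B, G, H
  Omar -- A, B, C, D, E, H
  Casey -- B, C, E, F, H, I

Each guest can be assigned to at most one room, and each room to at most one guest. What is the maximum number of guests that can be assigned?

A valid assignment of size 9: Wren–D, Finn–C, Vic–I, Iris–F, Dana–A, Eli–G, Jordan–B, Omar–H, Casey–E.
This saturates every guest, so 9 is the maximum.

9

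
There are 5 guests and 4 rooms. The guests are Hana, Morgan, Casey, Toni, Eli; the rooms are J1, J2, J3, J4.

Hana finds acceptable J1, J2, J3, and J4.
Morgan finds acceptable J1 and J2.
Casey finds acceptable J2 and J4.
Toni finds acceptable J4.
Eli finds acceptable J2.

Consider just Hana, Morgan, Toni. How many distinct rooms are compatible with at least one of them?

4

The union of neighbours of {Hana, Morgan, Toni} is {J1, J2, J3, J4}, which has 4 elements.
Since |N(S)| = 4 ≥ |S| = 3, Hall's condition holds for this subset.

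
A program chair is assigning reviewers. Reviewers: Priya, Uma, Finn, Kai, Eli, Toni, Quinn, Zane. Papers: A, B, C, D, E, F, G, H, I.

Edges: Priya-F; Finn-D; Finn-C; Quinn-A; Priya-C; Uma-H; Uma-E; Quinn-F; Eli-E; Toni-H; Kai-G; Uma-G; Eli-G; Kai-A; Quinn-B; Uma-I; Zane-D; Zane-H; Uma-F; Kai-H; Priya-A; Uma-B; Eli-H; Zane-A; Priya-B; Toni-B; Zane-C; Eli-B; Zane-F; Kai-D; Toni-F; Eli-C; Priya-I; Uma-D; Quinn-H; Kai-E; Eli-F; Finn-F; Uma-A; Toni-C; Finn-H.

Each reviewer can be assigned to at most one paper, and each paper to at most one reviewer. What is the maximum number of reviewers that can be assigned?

For example, pair Priya–B, Uma–H, Finn–D, Kai–G, Eli–E, Toni–C, Quinn–F, Zane–A.
This saturates every reviewer, so 8 is the maximum.

8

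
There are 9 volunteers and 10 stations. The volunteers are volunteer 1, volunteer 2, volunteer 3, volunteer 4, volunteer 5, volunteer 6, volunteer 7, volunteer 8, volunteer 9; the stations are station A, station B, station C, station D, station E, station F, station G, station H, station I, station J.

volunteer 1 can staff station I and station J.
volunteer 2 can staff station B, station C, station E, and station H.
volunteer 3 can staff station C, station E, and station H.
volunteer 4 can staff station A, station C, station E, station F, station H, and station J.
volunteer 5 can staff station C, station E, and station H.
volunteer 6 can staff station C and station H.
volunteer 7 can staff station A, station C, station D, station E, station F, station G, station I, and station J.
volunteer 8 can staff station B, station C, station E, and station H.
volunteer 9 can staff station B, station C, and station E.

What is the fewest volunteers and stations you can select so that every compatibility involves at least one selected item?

7

The 7 edges volunteer 1–station J, volunteer 2–station B, volunteer 3–station E, volunteer 4–station F, volunteer 5–station C, volunteer 6–station H, volunteer 7–station I form a matching, so any vertex cover needs at least 7 vertices (one per matched edge).
Conversely {volunteer 1, volunteer 4, volunteer 7, station B, station C, station E, station H} meets every edge and has exactly 7 vertices, so 7 is optimal.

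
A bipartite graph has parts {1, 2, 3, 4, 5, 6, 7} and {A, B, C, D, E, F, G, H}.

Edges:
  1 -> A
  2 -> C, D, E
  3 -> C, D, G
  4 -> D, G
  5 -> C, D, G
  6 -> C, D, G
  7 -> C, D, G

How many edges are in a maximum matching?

A valid assignment of size 5: 1-A, 2-E, 3-C, 4-D, 5-G.
The set {3, 4, 5, 6, 7} has only 3 neighbours ({C, D, G}), so by Hall's theorem at most 5 of the 7 left vertices can be matched.

5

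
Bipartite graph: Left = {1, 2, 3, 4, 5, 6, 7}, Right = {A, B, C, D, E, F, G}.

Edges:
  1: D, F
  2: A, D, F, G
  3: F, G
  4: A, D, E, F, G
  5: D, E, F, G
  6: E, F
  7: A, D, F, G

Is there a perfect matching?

No

The set {1, 2, 3, 4, 5, 6, 7} has only 5 neighbours ({A, D, E, F, G}), so by Hall's theorem at most 5 of the 7 left vertices can be matched.
Hence no matching covers every left vertex.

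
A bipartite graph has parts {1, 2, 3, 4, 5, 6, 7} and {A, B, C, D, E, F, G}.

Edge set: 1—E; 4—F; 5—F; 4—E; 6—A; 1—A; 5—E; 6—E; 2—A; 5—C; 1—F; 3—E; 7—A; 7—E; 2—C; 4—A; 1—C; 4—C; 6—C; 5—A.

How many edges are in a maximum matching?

For example, pair 1→F, 2→A, 3→E, 4→C.
The set {1, 2, 3, 4, 5, 6, 7} has only 4 neighbours ({A, C, E, F}), so by Hall's theorem at most 4 of the 7 left vertices can be matched.

4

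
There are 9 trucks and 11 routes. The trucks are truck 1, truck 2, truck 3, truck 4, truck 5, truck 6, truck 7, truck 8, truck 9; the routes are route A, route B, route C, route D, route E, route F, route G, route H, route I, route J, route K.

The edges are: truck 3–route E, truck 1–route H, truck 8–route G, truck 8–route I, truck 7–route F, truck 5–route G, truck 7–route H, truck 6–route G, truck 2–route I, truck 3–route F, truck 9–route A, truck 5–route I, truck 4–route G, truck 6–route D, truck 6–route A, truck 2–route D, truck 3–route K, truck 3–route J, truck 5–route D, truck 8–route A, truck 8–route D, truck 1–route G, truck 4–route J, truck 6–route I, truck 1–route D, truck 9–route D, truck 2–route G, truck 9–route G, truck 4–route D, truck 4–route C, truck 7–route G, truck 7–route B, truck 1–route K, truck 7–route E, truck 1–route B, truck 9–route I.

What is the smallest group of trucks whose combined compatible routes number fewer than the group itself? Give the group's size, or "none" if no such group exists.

Take S = {truck 2, truck 5, truck 6, truck 8, truck 9}. Its neighbourhood is {route A, route D, route G, route I}, so |N(S)| = 4 < |S| = 5.
Every subset of size less than 5 has at least as many neighbours as members, so 5 is the minimum.

5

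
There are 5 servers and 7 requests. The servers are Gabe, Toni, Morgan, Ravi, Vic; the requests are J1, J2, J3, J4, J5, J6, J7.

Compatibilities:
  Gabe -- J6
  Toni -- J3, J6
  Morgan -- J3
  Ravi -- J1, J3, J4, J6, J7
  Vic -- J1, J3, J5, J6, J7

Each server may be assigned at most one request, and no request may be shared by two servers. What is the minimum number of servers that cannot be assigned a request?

1

A valid assignment of size 4: Gabe-J6, Toni-J3, Ravi-J1, Vic-J7.
The set {Gabe, Toni, Morgan} has only 2 neighbours ({J3, J6}), so by Hall's theorem at most 4 of the 5 servers can be matched.
That matches 4 of the 5, leaving 1 unmatched; no matching can do better.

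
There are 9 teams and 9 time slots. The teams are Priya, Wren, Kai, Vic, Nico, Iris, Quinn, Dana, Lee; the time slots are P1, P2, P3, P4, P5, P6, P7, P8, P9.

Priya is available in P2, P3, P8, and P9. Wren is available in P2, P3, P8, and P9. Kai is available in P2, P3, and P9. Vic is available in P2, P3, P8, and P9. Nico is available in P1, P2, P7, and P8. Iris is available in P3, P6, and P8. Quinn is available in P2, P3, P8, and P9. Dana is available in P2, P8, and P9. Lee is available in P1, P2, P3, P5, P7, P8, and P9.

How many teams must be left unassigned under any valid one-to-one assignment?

One maximum matching: Priya-P8, Wren-P2, Kai-P3, Vic-P9, Nico-P7, Iris-P6, Lee-P1.
The set {Priya, Wren, Kai, Vic, Quinn, Dana} has only 4 neighbours ({P2, P3, P8, P9}), so by Hall's theorem at most 7 of the 9 teams can be matched.
That matches 7 of the 9, leaving 2 unmatched; no matching can do better.

2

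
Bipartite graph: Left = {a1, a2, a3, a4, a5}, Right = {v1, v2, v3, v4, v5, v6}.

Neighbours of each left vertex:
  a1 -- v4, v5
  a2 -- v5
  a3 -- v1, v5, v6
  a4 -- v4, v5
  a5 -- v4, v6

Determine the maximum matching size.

4

For example, pair a1–v4, a2–v5, a3–v1, a5–v6.
The set {a1, a2, a4} has only 2 neighbours ({v4, v5}), so by Hall's theorem at most 4 of the 5 left vertices can be matched.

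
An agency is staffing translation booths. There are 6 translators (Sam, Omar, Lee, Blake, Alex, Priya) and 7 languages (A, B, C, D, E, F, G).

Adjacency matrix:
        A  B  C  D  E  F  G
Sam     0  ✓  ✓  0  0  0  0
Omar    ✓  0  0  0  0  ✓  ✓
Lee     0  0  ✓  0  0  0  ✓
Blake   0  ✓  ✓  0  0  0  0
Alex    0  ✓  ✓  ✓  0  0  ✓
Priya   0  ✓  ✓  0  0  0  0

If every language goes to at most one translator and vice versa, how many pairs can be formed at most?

One maximum matching: Sam-C, Omar-F, Lee-G, Blake-B, Alex-D.
The set {Sam, Blake, Priya} has only 2 neighbours ({B, C}), so by Hall's theorem at most 5 of the 6 translators can be matched.

5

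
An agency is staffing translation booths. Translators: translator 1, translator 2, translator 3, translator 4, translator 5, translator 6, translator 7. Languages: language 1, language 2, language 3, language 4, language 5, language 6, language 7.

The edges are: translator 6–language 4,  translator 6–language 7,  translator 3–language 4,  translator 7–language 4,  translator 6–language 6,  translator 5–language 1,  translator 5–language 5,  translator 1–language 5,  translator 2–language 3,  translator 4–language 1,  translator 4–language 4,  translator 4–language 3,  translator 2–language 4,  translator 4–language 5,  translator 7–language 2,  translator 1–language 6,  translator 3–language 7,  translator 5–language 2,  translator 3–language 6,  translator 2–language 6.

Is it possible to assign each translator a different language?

Yes

For example, pair translator 1-language 5, translator 2-language 3, translator 3-language 6, translator 4-language 4, translator 5-language 1, translator 6-language 7, translator 7-language 2.
Every translator is matched, so this is a perfect matching.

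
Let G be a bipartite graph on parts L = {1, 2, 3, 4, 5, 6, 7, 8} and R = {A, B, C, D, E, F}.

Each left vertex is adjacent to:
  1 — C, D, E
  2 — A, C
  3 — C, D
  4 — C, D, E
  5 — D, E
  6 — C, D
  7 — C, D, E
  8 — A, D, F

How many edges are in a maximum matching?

5

A valid assignment of size 5: 1-C, 2-A, 3-D, 4-E, 8-F.
The set {1, 3, 4, 5, 6, 7} has only 3 neighbours ({C, D, E}), so by Hall's theorem at most 5 of the 8 left vertices can be matched.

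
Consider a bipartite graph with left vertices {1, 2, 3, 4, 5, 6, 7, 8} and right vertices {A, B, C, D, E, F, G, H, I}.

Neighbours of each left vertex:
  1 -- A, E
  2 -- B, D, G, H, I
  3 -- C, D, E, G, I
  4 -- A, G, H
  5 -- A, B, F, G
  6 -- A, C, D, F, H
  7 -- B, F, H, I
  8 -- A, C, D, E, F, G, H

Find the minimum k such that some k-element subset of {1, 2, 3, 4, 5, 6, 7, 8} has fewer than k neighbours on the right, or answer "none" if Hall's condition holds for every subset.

none

A matching saturating every left vertex exists, for instance 1→E, 2→H, 3→D, 4→A, 5→B, 6→F, 7→I, 8→G.
By Hall's marriage theorem, this means |N(S)| ≥ |S| for every subset S, so no violating subset exists.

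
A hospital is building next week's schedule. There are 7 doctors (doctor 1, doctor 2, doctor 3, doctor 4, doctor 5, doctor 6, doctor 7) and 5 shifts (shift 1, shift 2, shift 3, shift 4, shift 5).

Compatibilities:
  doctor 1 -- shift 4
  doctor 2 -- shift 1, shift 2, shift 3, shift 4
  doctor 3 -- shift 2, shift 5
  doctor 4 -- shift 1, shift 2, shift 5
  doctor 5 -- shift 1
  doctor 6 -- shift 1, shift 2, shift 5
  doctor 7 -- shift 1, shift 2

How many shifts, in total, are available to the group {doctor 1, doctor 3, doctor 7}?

The union of neighbours of {doctor 1, doctor 3, doctor 7} is {shift 1, shift 2, shift 4, shift 5}, which has 4 elements.
Since |N(S)| = 4 ≥ |S| = 3, Hall's condition holds for this subset.

4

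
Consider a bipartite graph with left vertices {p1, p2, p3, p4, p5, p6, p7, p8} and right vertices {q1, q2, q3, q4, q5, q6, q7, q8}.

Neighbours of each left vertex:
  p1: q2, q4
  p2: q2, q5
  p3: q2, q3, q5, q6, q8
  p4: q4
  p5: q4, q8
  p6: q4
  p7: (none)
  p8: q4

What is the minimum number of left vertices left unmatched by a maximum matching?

3

One maximum matching: p1→q2, p2→q5, p3→q6, p4→q4, p5→q8.
The set {p4, p6, p7, p8} has only 1 neighbour ({q4}), so by Hall's theorem at most 5 of the 8 left vertices can be matched.
That matches 5 of the 8, leaving 3 unmatched; no matching can do better.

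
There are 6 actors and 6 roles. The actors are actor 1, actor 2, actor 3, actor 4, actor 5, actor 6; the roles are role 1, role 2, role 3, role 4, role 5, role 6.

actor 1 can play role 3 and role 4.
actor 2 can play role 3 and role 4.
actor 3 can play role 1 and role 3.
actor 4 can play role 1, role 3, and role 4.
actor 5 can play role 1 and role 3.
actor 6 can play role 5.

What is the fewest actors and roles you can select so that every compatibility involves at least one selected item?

{actor 6, role 1, role 3, role 4} is a vertex cover of size 4: every edge has an endpoint in this set.
No smaller cover exists because actor 1–role 4, actor 2–role 3, actor 3–role 1, actor 6–role 5 is a matching of size 4, and a cover must include an endpoint of each of these disjoint edges (König's theorem).

4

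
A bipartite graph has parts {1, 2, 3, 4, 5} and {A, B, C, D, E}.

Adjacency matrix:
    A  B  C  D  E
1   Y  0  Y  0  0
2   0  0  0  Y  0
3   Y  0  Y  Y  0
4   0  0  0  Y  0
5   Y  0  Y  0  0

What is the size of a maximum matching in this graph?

A valid assignment of size 3: 1-A, 2-D, 3-C.
The set {1, 2, 3, 4, 5} has only 3 neighbours ({A, C, D}), so by Hall's theorem at most 3 of the 5 left vertices can be matched.

3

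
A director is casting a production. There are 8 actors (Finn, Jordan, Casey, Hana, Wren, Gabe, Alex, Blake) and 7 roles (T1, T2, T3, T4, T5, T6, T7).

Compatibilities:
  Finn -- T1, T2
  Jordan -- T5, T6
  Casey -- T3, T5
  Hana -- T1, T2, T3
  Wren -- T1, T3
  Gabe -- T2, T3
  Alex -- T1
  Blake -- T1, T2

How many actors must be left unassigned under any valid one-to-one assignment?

3

A valid assignment of size 5: Finn→T2, Jordan→T6, Casey→T5, Hana→T3, Wren→T1.
The set {Finn, Hana, Wren, Gabe, Alex, Blake} has only 3 neighbours ({T1, T2, T3}), so by Hall's theorem at most 5 of the 8 actors can be matched.
That matches 5 of the 8, leaving 3 unmatched; no matching can do better.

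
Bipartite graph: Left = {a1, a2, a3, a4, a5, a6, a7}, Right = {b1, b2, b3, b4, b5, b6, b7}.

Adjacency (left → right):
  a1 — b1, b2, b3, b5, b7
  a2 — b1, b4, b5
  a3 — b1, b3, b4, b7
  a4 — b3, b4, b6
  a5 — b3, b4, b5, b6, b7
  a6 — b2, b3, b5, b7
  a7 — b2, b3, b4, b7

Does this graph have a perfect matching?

For example, pair a1–b2, a2–b1, a3–b4, a4–b6, a5–b5, a6–b7, a7–b3.
Every left vertex is matched, so this is a perfect matching.

Yes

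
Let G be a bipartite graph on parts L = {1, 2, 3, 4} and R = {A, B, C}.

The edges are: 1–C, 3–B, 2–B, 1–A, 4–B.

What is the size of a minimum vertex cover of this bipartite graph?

A maximum matching has 2 edges (e.g. 1–C, 2–B).
By König's theorem the minimum vertex cover has the same size. One such cover is {1, B}.

2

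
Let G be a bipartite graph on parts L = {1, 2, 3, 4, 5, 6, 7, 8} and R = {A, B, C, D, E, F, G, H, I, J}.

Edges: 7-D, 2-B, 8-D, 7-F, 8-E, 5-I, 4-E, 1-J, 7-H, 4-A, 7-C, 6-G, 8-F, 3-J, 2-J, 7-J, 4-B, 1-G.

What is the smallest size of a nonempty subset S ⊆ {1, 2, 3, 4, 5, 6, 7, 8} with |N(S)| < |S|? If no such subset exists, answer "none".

3

Take S = {1, 3, 6}. Its neighbourhood is {G, J}, so |N(S)| = 2 < |S| = 3.
Every subset of size less than 3 has at least as many neighbours as members, so 3 is the minimum.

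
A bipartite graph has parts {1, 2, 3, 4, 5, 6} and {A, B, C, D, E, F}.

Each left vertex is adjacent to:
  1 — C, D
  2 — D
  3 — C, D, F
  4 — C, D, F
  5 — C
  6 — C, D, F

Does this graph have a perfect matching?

The set {1, 2, 3, 4, 5, 6} has only 3 neighbours ({C, D, F}), so by Hall's theorem at most 3 of the 6 left vertices can be matched.
Hence no matching covers every left vertex.

No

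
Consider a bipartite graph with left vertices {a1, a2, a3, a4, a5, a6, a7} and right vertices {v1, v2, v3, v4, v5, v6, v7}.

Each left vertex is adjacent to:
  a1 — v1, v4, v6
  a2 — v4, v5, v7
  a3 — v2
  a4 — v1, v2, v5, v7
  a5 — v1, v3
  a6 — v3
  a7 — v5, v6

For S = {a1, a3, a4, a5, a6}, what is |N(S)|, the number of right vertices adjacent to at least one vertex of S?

The union of neighbours of {a1, a3, a4, a5, a6} is {v1, v2, v3, v4, v5, v6, v7}, which has 7 elements.
Since |N(S)| = 7 ≥ |S| = 5, Hall's condition holds for this subset.

7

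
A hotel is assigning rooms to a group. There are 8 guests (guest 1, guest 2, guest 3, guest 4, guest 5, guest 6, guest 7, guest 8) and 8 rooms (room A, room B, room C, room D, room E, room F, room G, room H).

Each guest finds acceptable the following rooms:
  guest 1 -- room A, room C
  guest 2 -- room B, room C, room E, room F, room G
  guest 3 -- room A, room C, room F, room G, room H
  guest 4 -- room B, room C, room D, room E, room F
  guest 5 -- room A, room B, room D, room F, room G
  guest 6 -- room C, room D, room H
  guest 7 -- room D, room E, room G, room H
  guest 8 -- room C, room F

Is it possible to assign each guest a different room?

Yes

A valid assignment of size 8: guest 1→room C, guest 2→room B, guest 3→room G, guest 4→room D, guest 5→room A, guest 6→room H, guest 7→room E, guest 8→room F.
Every guest is matched, so this is a perfect matching.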